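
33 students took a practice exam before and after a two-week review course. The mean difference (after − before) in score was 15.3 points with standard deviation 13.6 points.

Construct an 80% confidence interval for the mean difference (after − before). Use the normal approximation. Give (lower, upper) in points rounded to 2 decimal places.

Paired design: SE = s_d/√n = 13.6/√33 = 2.3675.
z* = 1.282; margin of error = 1.282 × 2.3675 = 3.0351.
15.3 ± 3.0351 → (12.26, 18.34).

(12.26, 18.34)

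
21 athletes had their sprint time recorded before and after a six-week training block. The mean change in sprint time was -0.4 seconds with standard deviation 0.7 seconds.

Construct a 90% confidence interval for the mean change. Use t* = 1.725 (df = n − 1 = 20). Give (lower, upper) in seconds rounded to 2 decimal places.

(-0.66, -0.14)

This is a matched-pairs design, so SE = s_d/√n = 0.7/√21 = 0.1528.
Margin = 1.725 × 0.1528 = 0.2636; the interval is -0.4 ± 0.2636 = (-0.66, -0.14).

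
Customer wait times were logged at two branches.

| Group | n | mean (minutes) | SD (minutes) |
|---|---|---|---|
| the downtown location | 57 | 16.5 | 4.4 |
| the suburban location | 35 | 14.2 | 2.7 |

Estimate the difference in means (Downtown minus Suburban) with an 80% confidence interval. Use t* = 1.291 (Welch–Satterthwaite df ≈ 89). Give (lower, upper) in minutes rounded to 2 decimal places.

Per-group SEs: s₁/√n₁ = 4.4/√57 = 0.5828, s₂/√n₂ = 2.7/√35 = 0.4564.
Unpooled SE of the difference: √(0.33965584 + 0.20830096) = 0.7402.
Margin of error = t* · SE = 1.291 × 0.7402 = 0.9556.
x̄₁ − x̄₂ = 16.5 − 14.2 = 2.3000.
CI: 2.3000 ± 0.9556 = (1.34, 3.26).

(1.34, 3.26)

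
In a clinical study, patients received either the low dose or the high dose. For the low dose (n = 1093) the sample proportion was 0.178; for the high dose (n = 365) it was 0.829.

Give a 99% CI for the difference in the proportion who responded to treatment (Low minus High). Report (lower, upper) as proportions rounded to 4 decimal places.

(-0.7099, -0.5921)

Each SE is √(p̂(1−p̂)/n): √(0.1780·0.8220/1093) = 0.01157 and √(0.8290·0.1710/365) = 0.01971.
SE(p̂₁ − p̂₂) = √(SE₁² + SE₂²) = √(0.0001338649 + 0.0003884841) = 0.02285, since the two samples are independent.
At 99% confidence z* = 2.576; margin = 2.576 × 0.02285 = 0.05886.
The difference is 0.1780 − 0.8290 = -0.6510, so the interval is -0.6510 ± 0.05886 = (-0.7099, -0.5921).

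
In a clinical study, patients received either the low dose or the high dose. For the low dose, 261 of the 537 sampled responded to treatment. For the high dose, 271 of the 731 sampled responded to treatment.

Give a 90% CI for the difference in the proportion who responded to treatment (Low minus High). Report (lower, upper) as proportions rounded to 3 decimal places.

First, p̂₁ = 261/537 = 0.4860; p̂₂ = 271/731 = 0.3707.
The two standard errors are √(0.4860×0.5140/537) = 0.02157 and √(0.3707×0.6293/731) = 0.01786.
Because the samples are independent, SE_diff = √(0.02157² + 0.01786²) = 0.02800.
Using z* = 1.645 for 90%, ME = 1.645 × 0.02800 = 0.04606.
p̂₁ − p̂₂ = 0.1153; interval 0.1153 ± 0.04606 gives (0.069, 0.161).

(0.069, 0.161)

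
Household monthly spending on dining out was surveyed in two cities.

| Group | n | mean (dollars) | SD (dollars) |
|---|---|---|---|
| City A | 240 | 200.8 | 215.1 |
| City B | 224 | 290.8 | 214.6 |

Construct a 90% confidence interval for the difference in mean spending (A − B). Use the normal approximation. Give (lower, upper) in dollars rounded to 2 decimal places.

(-122.83, -57.17)

Per-group SEs: s₁/√n₁ = 215.1/√240 = 13.8846, s₂/√n₂ = 214.6/√224 = 14.3386.
Unpooled SE of the difference: √(192.78211716 + 205.59544996) = 19.9594.
Margin of error = z* · SE = 1.645 × 19.9594 = 32.8332.
x̄₁ − x̄₂ = 200.8 − 290.8 = -90.0000.
CI: -90.0000 ± 32.8332 = (-122.83, -57.17).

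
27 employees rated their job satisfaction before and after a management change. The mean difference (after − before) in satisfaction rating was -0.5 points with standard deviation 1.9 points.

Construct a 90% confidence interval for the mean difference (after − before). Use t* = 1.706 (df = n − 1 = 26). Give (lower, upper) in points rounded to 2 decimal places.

Paired design: SE = s_d/√n = 1.9/√27 = 0.3657.
t* = 1.706; margin of error = 1.706 × 0.3657 = 0.6239.
-0.5 ± 0.6239 → (-1.12, 0.12).

(-1.12, 0.12)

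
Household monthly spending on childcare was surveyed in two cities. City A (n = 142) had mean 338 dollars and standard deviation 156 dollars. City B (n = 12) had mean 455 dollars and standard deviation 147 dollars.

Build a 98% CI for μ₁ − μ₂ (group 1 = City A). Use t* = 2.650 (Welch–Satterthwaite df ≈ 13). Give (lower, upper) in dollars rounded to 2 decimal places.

Per-group SEs: s₁/√n₁ = 156/√142 = 13.0912, s₂/√n₂ = 147/√12 = 42.4352.
Unpooled SE of the difference: √(171.37951744 + 1800.74619904) = 44.4086.
Margin of error = t* · SE = 2.650 × 44.4086 = 117.6828.
x̄₁ − x̄₂ = 338 − 455 = -117.0000.
CI: -117.0000 ± 117.6828 = (-234.68, 0.68).

(-234.68, 0.68)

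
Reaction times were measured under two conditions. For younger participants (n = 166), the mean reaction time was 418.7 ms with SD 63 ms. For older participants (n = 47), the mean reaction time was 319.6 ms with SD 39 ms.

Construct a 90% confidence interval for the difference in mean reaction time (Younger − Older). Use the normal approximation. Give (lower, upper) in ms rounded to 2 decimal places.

SE₁ = s₁/√n₁ = 63/√166 = 4.8897; SE₂ = 39/√47 = 5.6887.
Independent samples, unequal variances: SE_diff = √(SE₁² + SE₂²) = √(23.90916609 + 32.36130769) = 7.5014.
z* = 1.645, so margin of error = 1.645 × 7.5014 = 12.3398.
Difference in means = 418.7 − 319.6 = 99.1000.
99.1000 ± 12.3398 → (86.76, 111.44).

(86.76, 111.44)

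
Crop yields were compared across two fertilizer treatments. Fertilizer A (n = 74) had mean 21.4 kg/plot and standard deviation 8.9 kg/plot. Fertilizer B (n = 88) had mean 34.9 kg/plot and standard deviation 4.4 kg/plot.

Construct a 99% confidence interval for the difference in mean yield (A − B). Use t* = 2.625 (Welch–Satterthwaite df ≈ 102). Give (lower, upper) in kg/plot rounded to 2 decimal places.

(-16.48, -10.52)

Standard errors of each mean: 8.9/√74 = 1.0346 and 4.4/√88 = 0.4690.
SE(x̄₁ − x̄₂) = √(1.0346² + 0.4690²) = 1.1359 for independent samples with unequal variances.
With t* = 2.625, the margin is 2.625 × 1.1359 = 2.9817.
x̄₁ − x̄₂ = 21.4 − 34.9 = -13.5000; the interval is -13.5000 ± 2.9817 = (-16.48, -10.52).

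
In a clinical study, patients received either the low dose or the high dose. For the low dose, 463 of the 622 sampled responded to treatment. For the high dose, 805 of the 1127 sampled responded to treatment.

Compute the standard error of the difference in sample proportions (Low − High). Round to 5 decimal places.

0.02207

p̂₁ = 463/622 = 0.7444 and p̂₂ = 805/1127 = 0.7143.
SE₁ = √(p̂₁(1−p̂₁)/n₁) = √(0.7444·0.2556/622) = 0.01749; SE₂ = √(0.7143·0.2857/1127) = 0.01346.
Independent samples: SE of the difference = √(SE₁² + SE₂²) = √(0.0003059001 + 0.0001811716) = 0.02207.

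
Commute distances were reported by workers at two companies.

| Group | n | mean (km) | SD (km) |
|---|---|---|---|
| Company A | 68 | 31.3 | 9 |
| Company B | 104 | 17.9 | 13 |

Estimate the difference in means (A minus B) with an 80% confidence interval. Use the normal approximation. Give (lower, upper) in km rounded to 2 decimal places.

SE₁ = s₁/√n₁ = 9/√68 = 1.0914; SE₂ = 13/√104 = 1.2748.
Independent samples, unequal variances: SE_diff = √(SE₁² + SE₂²) = √(1.19115396 + 1.62511504) = 1.6782.
z* = 1.282, so margin of error = 1.282 × 1.6782 = 2.1515.
Difference in means = 31.3 − 17.9 = 13.4000.
13.4000 ± 2.1515 → (11.25, 15.55).

(11.25, 15.55)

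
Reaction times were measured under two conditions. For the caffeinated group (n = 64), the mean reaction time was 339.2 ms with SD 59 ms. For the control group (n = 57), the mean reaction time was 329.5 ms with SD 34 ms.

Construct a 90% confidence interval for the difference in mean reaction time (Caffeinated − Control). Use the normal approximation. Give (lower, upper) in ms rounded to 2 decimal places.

(-4.51, 23.91)

Standard errors of each mean: 59/√64 = 7.3750 and 34/√57 = 4.5034.
SE(x̄₁ − x̄₂) = √(7.3750² + 4.5034²) = 8.6413 for independent samples with unequal variances.
With z* = 1.645, the margin is 1.645 × 8.6413 = 14.2149.
x̄₁ − x̄₂ = 339.2 − 329.5 = 9.7000; the interval is 9.7000 ± 14.2149 = (-4.51, 23.91).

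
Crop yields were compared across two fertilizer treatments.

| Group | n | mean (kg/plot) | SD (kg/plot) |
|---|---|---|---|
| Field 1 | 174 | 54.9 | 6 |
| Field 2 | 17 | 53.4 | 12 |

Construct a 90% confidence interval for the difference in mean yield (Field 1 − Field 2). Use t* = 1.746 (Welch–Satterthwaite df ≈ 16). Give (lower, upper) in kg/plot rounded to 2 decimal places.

(-3.64, 6.64)

Per-group SEs: s₁/√n₁ = 6/√174 = 0.4549, s₂/√n₂ = 12/√17 = 2.9104.
Unpooled SE of the difference: √(0.20693401 + 8.47042816) = 2.9457.
Margin of error = t* · SE = 1.746 × 2.9457 = 5.1432.
x̄₁ − x̄₂ = 54.9 − 53.4 = 1.5000.
CI: 1.5000 ± 5.1432 = (-3.64, 6.64).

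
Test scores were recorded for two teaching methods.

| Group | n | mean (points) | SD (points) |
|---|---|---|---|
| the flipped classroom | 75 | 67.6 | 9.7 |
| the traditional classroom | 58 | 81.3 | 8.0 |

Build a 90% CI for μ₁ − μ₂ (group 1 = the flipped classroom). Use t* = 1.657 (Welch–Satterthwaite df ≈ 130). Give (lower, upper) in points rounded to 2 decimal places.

SE₁ = s₁/√n₁ = 9.7/√75 = 1.1201; SE₂ = 8.0/√58 = 1.0505.
Independent samples, unequal variances: SE_diff = √(SE₁² + SE₂²) = √(1.25462401 + 1.10355025) = 1.5356.
t* = 1.657, so margin of error = 1.657 × 1.5356 = 2.5445.
Difference in means = 67.6 − 81.3 = -13.7000.
-13.7000 ± 2.5445 → (-16.24, -11.16).

(-16.24, -11.16)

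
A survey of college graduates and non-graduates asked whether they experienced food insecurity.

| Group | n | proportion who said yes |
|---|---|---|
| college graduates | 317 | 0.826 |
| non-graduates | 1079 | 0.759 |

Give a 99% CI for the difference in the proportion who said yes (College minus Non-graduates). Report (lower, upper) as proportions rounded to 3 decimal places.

(0.003, 0.131)

SE₁ = √(p̂₁(1−p̂₁)/n₁) = √(0.8260·0.1740/317) = 0.02129; SE₂ = √(0.7590·0.2410/1079) = 0.01302.
Independent samples: SE of the difference = √(SE₁² + SE₂²) = √(0.0004532641 + 0.0001695204) = 0.02496.
z* for 99% confidence is 2.576, so the margin of error is 2.576 × 0.02496 = 0.06430.
Point estimate p̂₁ − p̂₂ = 0.8260 − 0.7590 = 0.0670.
0.0670 ± 0.06430 → (0.003, 0.131).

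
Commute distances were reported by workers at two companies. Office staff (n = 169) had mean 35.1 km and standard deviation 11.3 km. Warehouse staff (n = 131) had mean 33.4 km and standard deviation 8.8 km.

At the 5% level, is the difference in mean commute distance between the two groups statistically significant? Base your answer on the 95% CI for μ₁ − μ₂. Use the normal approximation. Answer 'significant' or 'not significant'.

not significant

Per-group SEs: s₁/√n₁ = 11.3/√169 = 0.8692, s₂/√n₂ = 8.8/√131 = 0.7689.
Unpooled SE of the difference: √(0.75550864 + 0.59120721) = 1.1605.
Margin of error = z* · SE = 1.960 × 1.1605 = 2.2746.
x̄₁ − x̄₂ = 35.1 − 33.4 = 1.7000.
CI: 1.7000 ± 2.2746 = (-0.5746, 3.9746).
The interval (-0.5746, 3.9746) contains 0, so the difference is not significant.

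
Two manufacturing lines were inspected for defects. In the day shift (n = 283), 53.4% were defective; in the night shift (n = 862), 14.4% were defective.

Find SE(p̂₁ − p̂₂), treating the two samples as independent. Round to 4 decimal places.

Each SE is √(p̂(1−p̂)/n): √(0.5340·0.4660/283) = 0.02965 and √(0.1440·0.8560/862) = 0.01196.
SE(p̂₁ − p̂₂) = √(SE₁² + SE₂²) = √(0.0008791225 + 0.0001430416) = 0.03197, since the two samples are independent.

0.0320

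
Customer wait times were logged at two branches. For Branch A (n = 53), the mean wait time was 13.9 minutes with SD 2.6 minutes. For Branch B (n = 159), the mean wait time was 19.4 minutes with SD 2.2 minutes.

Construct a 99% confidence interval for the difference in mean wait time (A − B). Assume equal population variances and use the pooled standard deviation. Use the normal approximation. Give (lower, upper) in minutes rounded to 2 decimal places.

(-6.44, -4.56)

Pooled variance s_p² = [52·2.6² + 158·2.2²] / (53+159−2) = 5.3154, so s_p = 2.3055.
SE_diff = s_p·√(1/n₁ + 1/n₂) = 2.3055·√(1/53 + 1/159) = 0.3657.
z* = 2.576; margin = 2.576 × 0.3657 = 0.9420.
Difference = 13.9 − 19.4 = -5.5000.
-5.5000 ± 0.9420 → (-6.44, -4.56).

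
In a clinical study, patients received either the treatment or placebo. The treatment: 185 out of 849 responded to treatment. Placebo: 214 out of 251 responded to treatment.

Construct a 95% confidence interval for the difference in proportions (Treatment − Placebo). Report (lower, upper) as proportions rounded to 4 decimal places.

(-0.6866, -0.5828)

Sample proportions: 185/849 = 0.2179, 214/251 = 0.8526.
Each SE is √(p̂(1−p̂)/n): √(0.2179·0.7821/849) = 0.01417 and √(0.8526·0.1474/251) = 0.02238.
SE(p̂₁ − p̂₂) = √(SE₁² + SE₂²) = √(0.0002007889 + 0.0005008644) = 0.02649, since the two samples are independent.
At 95% confidence z* = 1.960; margin = 1.960 × 0.02649 = 0.05192.
The difference is 0.2179 − 0.8526 = -0.6347, so the interval is -0.6347 ± 0.05192 = (-0.6866, -0.5828).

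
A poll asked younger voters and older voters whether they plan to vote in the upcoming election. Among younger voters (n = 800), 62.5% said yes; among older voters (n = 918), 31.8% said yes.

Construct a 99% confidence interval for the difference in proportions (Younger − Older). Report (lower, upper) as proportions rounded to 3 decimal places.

The two standard errors are √(0.6250×0.3750/800) = 0.01712 and √(0.3180×0.6820/918) = 0.01537.
Because the samples are independent, SE_diff = √(0.01712² + 0.01537²) = 0.02301.
Using z* = 2.576 for 99%, ME = 2.576 × 0.02301 = 0.05927.
p̂₁ − p̂₂ = 0.3070; interval 0.3070 ± 0.05927 gives (0.248, 0.366).

(0.248, 0.366)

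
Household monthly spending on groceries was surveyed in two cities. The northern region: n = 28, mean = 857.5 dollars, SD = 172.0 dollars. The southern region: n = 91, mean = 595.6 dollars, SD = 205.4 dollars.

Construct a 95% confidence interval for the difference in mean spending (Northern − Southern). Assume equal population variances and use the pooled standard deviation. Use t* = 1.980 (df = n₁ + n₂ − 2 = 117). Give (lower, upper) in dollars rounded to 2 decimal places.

(177.09, 346.71)

Pooled variance s_p² = [27·172.0² + 90·205.4²] / (28+91−2) = 39280.2769, so s_p = 198.1925.
SE_diff = s_p·√(1/n₁ + 1/n₂) = 198.1925·√(1/28 + 1/91) = 42.8313.
t* = 1.980; margin = 1.980 × 42.8313 = 84.8060.
Difference = 857.5 − 595.6 = 261.9000.
261.9000 ± 84.8060 → (177.09, 346.71).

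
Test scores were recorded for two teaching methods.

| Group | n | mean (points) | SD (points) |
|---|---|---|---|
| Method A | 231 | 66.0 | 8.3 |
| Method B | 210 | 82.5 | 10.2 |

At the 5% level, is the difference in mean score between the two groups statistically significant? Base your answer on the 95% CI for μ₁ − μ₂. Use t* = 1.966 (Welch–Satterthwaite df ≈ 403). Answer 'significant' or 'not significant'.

significant

Standard errors of each mean: 8.3/√231 = 0.5461 and 10.2/√210 = 0.7039.
SE(x̄₁ − x̄₂) = √(0.5461² + 0.7039²) = 0.8909 for independent samples with unequal variances.
With t* = 1.966, the margin is 1.966 × 0.8909 = 1.7515.
x̄₁ − x̄₂ = 66.0 − 82.5 = -16.5000; the interval is -16.5000 ± 1.7515 = (-18.2515, -14.7485).
The interval (-18.2515, -14.7485) does not contain 0, so the difference is significant.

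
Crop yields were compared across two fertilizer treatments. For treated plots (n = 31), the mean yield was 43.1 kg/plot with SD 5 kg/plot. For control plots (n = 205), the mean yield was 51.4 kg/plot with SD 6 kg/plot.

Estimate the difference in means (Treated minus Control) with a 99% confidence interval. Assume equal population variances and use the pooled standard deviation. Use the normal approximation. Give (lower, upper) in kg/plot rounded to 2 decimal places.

(-11.22, -5.38)

Pooled variance s_p² = [30·5² + 204·6²] / (31+205−2) = 34.5897, so s_p = 5.8813.
SE_diff = s_p·√(1/n₁ + 1/n₂) = 5.8813·√(1/31 + 1/205) = 1.1334.
z* = 2.576; margin = 2.576 × 1.1334 = 2.9196.
Difference = 43.1 − 51.4 = -8.3000.
-8.3000 ± 2.9196 → (-11.22, -5.38).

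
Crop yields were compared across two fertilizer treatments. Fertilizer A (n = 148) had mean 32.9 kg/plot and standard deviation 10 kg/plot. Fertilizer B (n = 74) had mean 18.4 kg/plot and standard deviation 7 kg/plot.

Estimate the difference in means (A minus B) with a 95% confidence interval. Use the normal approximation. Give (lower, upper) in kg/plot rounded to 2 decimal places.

(12.23, 16.77)

Standard errors of each mean: 10/√148 = 0.8220 and 7/√74 = 0.8137.
SE(x̄₁ − x̄₂) = √(0.8220² + 0.8137²) = 1.1566 for independent samples with unequal variances.
With z* = 1.960, the margin is 1.960 × 1.1566 = 2.2669.
x̄₁ − x̄₂ = 32.9 − 18.4 = 14.5000; the interval is 14.5000 ± 2.2669 = (12.23, 16.77).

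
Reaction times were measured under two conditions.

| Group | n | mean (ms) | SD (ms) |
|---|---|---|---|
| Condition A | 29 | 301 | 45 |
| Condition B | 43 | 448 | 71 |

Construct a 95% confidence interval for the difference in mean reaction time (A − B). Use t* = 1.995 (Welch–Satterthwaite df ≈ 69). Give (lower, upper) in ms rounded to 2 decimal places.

(-174.29, -119.71)

Per-group SEs: s₁/√n₁ = 45/√29 = 8.3563, s₂/√n₂ = 71/√43 = 10.8274.
Unpooled SE of the difference: √(69.82774969 + 117.23259076) = 13.6770.
Margin of error = t* · SE = 1.995 × 13.6770 = 27.2856.
x̄₁ − x̄₂ = 301 − 448 = -147.0000.
CI: -147.0000 ± 27.2856 = (-174.29, -119.71).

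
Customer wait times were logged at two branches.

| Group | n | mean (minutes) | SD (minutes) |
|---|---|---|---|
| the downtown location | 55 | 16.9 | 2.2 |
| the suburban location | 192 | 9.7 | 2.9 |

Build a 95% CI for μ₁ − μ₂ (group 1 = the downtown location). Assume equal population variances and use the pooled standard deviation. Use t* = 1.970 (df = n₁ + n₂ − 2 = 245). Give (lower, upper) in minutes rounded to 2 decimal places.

(6.37, 8.03)

s_p = √[((n₁−1)s₁² + (n₂−1)s₂²)/(n₁+n₂−2)] = √[(54·2.2² + 191·2.9²)/245] = 2.7610.
SE = 2.7610·√(1/55 + 1/192) = 0.4223.
With t* = 1.970, margin = 1.970 × 0.4223 = 0.8319.
x̄₁ − x̄₂ = 16.9 − 9.7 = 7.2000; interval 7.2000 ± 0.8319 = (6.37, 8.03).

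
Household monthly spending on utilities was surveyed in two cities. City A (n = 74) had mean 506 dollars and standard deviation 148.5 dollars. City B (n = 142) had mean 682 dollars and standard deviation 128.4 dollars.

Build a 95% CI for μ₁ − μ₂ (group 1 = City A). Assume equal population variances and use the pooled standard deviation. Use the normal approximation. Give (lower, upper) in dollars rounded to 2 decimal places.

Pooled variance s_p² = [73·148.5² + 141·128.4²] / (74+142−2) = 18385.1365, so s_p = 135.5918.
SE_diff = s_p·√(1/n₁ + 1/n₂) = 135.5918·√(1/74 + 1/142) = 19.4402.
z* = 1.960; margin = 1.960 × 19.4402 = 38.1028.
Difference = 506 − 682 = -176.0000.
-176.0000 ± 38.1028 → (-214.10, -137.90).

(-214.10, -137.90)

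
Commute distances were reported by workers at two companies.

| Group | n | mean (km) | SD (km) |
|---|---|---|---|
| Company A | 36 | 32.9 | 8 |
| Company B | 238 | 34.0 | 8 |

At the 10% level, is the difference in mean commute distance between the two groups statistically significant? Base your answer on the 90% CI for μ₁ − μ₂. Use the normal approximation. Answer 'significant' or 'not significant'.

not significant

Standard errors of each mean: 8/√36 = 1.3333 and 8/√238 = 0.5186.
SE(x̄₁ − x̄₂) = √(1.3333² + 0.5186²) = 1.4306 for independent samples with unequal variances.
With z* = 1.645, the margin is 1.645 × 1.4306 = 2.3533.
x̄₁ − x̄₂ = 32.9 − 34.0 = -1.1000; the interval is -1.1000 ± 2.3533 = (-3.4533, 1.2533).
The interval (-3.4533, 1.2533) contains 0, so the difference is not significant.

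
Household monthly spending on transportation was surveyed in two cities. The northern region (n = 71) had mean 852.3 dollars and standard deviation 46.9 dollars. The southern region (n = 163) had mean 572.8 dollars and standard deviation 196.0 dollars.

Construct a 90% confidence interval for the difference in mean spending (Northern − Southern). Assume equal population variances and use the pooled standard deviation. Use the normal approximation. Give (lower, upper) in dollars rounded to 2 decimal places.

s_p = √[((n₁−1)s₁² + (n₂−1)s₂²)/(n₁+n₂−2)] = √[(70·46.9² + 162·196.0²)/232] = 165.7970.
SE = 165.7970·√(1/71 + 1/163) = 23.5755.
With z* = 1.645, margin = 1.645 × 23.5755 = 38.7817.
x̄₁ − x̄₂ = 852.3 − 572.8 = 279.5000; interval 279.5000 ± 38.7817 = (240.72, 318.28).

(240.72, 318.28)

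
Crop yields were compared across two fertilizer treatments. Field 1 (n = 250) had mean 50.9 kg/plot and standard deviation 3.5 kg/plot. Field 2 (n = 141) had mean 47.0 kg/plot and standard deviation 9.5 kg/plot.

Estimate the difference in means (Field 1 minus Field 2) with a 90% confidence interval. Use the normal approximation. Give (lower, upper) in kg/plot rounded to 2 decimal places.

(2.53, 5.27)

Per-group SEs: s₁/√n₁ = 3.5/√250 = 0.2214, s₂/√n₂ = 9.5/√141 = 0.8000.
Unpooled SE of the difference: √(0.04901796 + 0.64) = 0.8301.
Margin of error = z* · SE = 1.645 × 0.8301 = 1.3655.
x̄₁ − x̄₂ = 50.9 − 47.0 = 3.9000.
CI: 3.9000 ± 1.3655 = (2.53, 5.27).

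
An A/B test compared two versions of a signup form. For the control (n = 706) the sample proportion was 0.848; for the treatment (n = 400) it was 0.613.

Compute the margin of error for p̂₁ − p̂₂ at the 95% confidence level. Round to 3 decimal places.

Each SE is √(p̂(1−p̂)/n): √(0.8480·0.1520/706) = 0.01351 and √(0.6130·0.3870/400) = 0.02435.
SE(p̂₁ − p̂₂) = √(SE₁² + SE₂²) = √(0.0001825201 + 0.0005929225) = 0.02785, since the two samples are independent.
At 95% confidence z* = 1.960; margin = 1.960 × 0.02785 = 0.05459.

0.055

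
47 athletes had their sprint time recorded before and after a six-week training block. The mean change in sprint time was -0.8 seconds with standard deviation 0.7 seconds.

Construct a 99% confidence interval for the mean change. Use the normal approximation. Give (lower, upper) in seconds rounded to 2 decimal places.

(-1.06, -0.54)

Paired design: SE = s_d/√n = 0.7/√47 = 0.1021.
z* = 2.576; margin of error = 2.576 × 0.1021 = 0.2630.
-0.8 ± 0.2630 → (-1.06, -0.54).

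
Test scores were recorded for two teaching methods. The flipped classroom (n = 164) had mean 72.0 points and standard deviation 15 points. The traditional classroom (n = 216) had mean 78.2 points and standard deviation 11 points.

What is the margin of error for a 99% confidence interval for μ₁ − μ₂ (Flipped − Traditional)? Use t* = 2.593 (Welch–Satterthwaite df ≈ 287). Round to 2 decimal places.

3.60

Standard errors of each mean: 15/√164 = 1.1713 and 11/√216 = 0.7485.
SE(x̄₁ − x̄₂) = √(1.1713² + 0.7485²) = 1.3900 for independent samples with unequal variances.
With t* = 2.593, the margin is 2.593 × 1.3900 = 3.6043.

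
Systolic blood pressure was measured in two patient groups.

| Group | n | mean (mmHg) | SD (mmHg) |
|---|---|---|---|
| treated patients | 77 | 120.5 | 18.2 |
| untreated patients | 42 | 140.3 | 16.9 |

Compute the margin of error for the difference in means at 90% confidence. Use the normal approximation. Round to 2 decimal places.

5.48

SE₁ = s₁/√n₁ = 18.2/√77 = 2.0741; SE₂ = 16.9/√42 = 2.6077.
Independent samples, unequal variances: SE_diff = √(SE₁² + SE₂²) = √(4.30189081 + 6.80009929) = 3.3320.
z* = 1.645, so margin of error = 1.645 × 3.3320 = 5.4811.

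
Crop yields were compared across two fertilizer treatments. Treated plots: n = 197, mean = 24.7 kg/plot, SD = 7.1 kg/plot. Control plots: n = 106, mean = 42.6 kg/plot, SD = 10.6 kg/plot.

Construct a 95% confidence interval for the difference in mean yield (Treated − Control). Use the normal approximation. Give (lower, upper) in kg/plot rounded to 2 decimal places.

(-20.15, -15.65)

Per-group SEs: s₁/√n₁ = 7.1/√197 = 0.5059, s₂/√n₂ = 10.6/√106 = 1.0296.
Unpooled SE of the difference: √(0.25593481 + 1.06007616) = 1.1472.
Margin of error = z* · SE = 1.960 × 1.1472 = 2.2485.
x̄₁ − x̄₂ = 24.7 − 42.6 = -17.9000.
CI: -17.9000 ± 2.2485 = (-20.15, -15.65).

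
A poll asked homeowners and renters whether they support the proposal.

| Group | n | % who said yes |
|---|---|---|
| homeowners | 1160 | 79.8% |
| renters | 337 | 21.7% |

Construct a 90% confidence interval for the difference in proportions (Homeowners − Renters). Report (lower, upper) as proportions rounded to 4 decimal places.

The two standard errors are √(0.7980×0.2020/1160) = 0.01179 and √(0.2170×0.7830/337) = 0.02245.
Because the samples are independent, SE_diff = √(0.01179² + 0.02245²) = 0.02536.
Using z* = 1.645 for 90%, ME = 1.645 × 0.02536 = 0.04172.
p̂₁ − p̂₂ = 0.5810; interval 0.5810 ± 0.04172 gives (0.5393, 0.6227).

(0.5393, 0.6227)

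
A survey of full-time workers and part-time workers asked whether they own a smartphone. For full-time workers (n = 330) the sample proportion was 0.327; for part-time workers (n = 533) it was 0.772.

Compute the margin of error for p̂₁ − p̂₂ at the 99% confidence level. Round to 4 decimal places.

0.0813

Each SE is √(p̂(1−p̂)/n): √(0.3270·0.6730/330) = 0.02582 and √(0.7720·0.2280/533) = 0.01817.
SE(p̂₁ − p̂₂) = √(SE₁² + SE₂²) = √(0.0006666724 + 0.0003301489) = 0.03157, since the two samples are independent.
At 99% confidence z* = 2.576; margin = 2.576 × 0.03157 = 0.08132.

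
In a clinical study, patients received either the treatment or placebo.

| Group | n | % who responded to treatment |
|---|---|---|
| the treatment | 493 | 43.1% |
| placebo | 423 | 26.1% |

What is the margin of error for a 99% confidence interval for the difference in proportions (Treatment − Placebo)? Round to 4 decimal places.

0.0795

SE₁ = √(p̂₁(1−p̂₁)/n₁) = √(0.4310·0.5690/493) = 0.02230; SE₂ = √(0.2610·0.7390/423) = 0.02135.
Independent samples: SE of the difference = √(SE₁² + SE₂²) = √(0.00049729 + 0.0004558225) = 0.03087.
z* for 99% confidence is 2.576, so the margin of error is 2.576 × 0.03087 = 0.07952.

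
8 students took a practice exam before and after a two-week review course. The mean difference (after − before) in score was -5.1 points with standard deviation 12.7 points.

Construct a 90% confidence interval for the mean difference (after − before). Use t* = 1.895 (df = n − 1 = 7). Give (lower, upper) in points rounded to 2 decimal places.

(-13.61, 3.41)

This is a matched-pairs design, so SE = s_d/√n = 12.7/√8 = 4.4901.
Margin = 1.895 × 4.4901 = 8.5087; the interval is -5.1 ± 8.5087 = (-13.61, 3.41).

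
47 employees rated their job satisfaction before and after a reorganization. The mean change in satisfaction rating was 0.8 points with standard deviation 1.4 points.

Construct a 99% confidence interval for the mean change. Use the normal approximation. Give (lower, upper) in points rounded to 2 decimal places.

(0.27, 1.33)

Paired design: SE = s_d/√n = 1.4/√47 = 0.2042.
z* = 2.576; margin of error = 2.576 × 0.2042 = 0.5260.
0.8 ± 0.5260 → (0.27, 1.33).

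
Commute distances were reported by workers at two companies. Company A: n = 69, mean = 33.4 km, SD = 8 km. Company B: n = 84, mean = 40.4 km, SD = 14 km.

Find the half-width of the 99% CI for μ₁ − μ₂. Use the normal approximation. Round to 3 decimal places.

4.652

Per-group SEs: s₁/√n₁ = 8/√69 = 0.9631, s₂/√n₂ = 14/√84 = 1.5275.
Unpooled SE of the difference: √(0.92756161 + 2.33325625) = 1.8058.
Margin of error = z* · SE = 2.576 × 1.8058 = 4.6517.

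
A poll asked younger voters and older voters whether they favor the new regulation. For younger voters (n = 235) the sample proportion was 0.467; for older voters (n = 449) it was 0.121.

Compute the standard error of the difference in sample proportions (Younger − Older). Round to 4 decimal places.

0.0360

Each SE is √(p̂(1−p̂)/n): √(0.4670·0.5330/235) = 0.03255 and √(0.1210·0.8790/449) = 0.01539.
SE(p̂₁ − p̂₂) = √(SE₁² + SE₂²) = √(0.0010595025 + 0.0002368521) = 0.03600, since the two samples are independent.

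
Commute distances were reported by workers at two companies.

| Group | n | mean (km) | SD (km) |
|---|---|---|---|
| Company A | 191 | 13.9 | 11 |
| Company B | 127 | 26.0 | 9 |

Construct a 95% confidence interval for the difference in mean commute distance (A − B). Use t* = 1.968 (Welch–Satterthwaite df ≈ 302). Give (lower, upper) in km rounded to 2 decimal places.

(-14.32, -9.88)

Per-group SEs: s₁/√n₁ = 11/√191 = 0.7959, s₂/√n₂ = 9/√127 = 0.7986.
Unpooled SE of the difference: √(0.63345681 + 0.63776196) = 1.1275.
Margin of error = t* · SE = 1.968 × 1.1275 = 2.2189.
x̄₁ − x̄₂ = 13.9 − 26.0 = -12.1000.
CI: -12.1000 ± 2.2189 = (-14.32, -9.88).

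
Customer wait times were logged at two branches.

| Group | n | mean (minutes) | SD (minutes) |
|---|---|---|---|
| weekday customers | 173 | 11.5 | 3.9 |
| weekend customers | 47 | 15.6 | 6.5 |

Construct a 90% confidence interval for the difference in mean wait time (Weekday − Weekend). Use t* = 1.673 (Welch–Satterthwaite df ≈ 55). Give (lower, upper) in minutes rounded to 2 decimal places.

(-5.76, -2.44)

Per-group SEs: s₁/√n₁ = 3.9/√173 = 0.2965, s₂/√n₂ = 6.5/√47 = 0.9481.
Unpooled SE of the difference: √(0.08791225 + 0.89889361) = 0.9934.
Margin of error = t* · SE = 1.673 × 0.9934 = 1.6620.
x̄₁ − x̄₂ = 11.5 − 15.6 = -4.1000.
CI: -4.1000 ± 1.6620 = (-5.76, -2.44).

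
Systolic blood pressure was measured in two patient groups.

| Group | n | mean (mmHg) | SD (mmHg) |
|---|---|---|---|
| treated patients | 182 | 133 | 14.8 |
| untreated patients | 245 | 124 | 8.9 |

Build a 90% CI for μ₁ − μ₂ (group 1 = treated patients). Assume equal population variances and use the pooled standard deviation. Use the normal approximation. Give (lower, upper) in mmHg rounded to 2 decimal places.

(7.10, 10.90)

Pooled variance s_p² = [181·14.8² + 244·8.9²] / (182+245−2) = 138.7611, so s_p = 11.7797.
SE_diff = s_p·√(1/n₁ + 1/n₂) = 11.7797·√(1/182 + 1/245) = 1.1527.
z* = 1.645; margin = 1.645 × 1.1527 = 1.8962.
Difference = 133 − 124 = 9.0000.
9.0000 ± 1.8962 → (7.10, 10.90).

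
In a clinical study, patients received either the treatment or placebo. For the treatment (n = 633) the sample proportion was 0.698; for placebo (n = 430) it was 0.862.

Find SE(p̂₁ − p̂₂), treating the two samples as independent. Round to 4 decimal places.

0.0247

The two standard errors are √(0.6980×0.3020/633) = 0.01825 and √(0.8620×0.1380/430) = 0.01663.
Because the samples are independent, SE_diff = √(0.01825² + 0.01663²) = 0.02469.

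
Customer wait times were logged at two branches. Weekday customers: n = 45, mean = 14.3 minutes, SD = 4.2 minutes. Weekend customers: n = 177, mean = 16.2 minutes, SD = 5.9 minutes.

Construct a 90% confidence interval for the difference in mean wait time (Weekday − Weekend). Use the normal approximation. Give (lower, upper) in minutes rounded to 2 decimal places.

Per-group SEs: s₁/√n₁ = 4.2/√45 = 0.6261, s₂/√n₂ = 5.9/√177 = 0.4435.
Unpooled SE of the difference: √(0.39200121 + 0.19669225) = 0.7673.
Margin of error = z* · SE = 1.645 × 0.7673 = 1.2622.
x̄₁ − x̄₂ = 14.3 − 16.2 = -1.9000.
CI: -1.9000 ± 1.2622 = (-3.16, -0.64).

(-3.16, -0.64)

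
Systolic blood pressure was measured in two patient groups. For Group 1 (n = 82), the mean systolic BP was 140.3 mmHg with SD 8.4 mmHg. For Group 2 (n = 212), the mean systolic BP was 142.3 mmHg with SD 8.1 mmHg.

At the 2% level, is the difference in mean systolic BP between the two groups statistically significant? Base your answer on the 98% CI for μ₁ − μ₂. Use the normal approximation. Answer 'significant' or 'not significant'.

Standard errors of each mean: 8.4/√82 = 0.9276 and 8.1/√212 = 0.5563.
SE(x̄₁ − x̄₂) = √(0.9276² + 0.5563²) = 1.0816 for independent samples with unequal variances.
With z* = 2.326, the margin is 2.326 × 1.0816 = 2.5158.
x̄₁ − x̄₂ = 140.3 − 142.3 = -2.0000; the interval is -2.0000 ± 2.5158 = (-4.5158, 0.5158).
The interval (-4.5158, 0.5158) contains 0, so the difference is not significant.

not significant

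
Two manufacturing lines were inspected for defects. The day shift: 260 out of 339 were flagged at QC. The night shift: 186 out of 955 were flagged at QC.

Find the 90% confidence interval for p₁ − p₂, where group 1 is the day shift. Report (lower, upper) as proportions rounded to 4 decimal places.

First, p̂₁ = 260/339 = 0.7670; p̂₂ = 186/955 = 0.1948.
The two standard errors are √(0.7670×0.2330/339) = 0.02296 and √(0.1948×0.8052/955) = 0.01282.
Because the samples are independent, SE_diff = √(0.02296² + 0.01282²) = 0.02630.
Using z* = 1.645 for 90%, ME = 1.645 × 0.02630 = 0.04326.
p̂₁ − p̂₂ = 0.5722; interval 0.5722 ± 0.04326 gives (0.5289, 0.6155).

(0.5289, 0.6155)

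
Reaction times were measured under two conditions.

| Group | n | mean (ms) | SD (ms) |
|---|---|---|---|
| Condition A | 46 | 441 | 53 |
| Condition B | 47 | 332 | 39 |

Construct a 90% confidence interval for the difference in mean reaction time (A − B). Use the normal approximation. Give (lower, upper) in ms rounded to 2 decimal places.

(93.10, 124.90)

Per-group SEs: s₁/√n₁ = 53/√46 = 7.8144, s₂/√n₂ = 39/√47 = 5.6887.
Unpooled SE of the difference: √(61.06484736 + 32.36130769) = 9.6657.
Margin of error = z* · SE = 1.645 × 9.6657 = 15.9001.
x̄₁ − x̄₂ = 441 − 332 = 109.0000.
CI: 109.0000 ± 15.9001 = (93.10, 124.90).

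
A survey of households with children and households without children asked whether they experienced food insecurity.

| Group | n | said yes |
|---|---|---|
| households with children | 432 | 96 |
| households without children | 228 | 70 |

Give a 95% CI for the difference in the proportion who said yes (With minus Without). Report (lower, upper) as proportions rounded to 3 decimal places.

(-0.156, -0.013)

p̂₁ = 96/432 = 0.2222 and p̂₂ = 70/228 = 0.3070.
SE₁ = √(p̂₁(1−p̂₁)/n₁) = √(0.2222·0.7778/432) = 0.02000; SE₂ = √(0.3070·0.6930/228) = 0.03055.
Independent samples: SE of the difference = √(SE₁² + SE₂²) = √(0.0004 + 0.0009333025) = 0.03651.
z* for 95% confidence is 1.960, so the margin of error is 1.960 × 0.03651 = 0.07156.
Point estimate p̂₁ − p̂₂ = 0.2222 − 0.3070 = -0.0848.
-0.0848 ± 0.07156 → (-0.156, -0.013).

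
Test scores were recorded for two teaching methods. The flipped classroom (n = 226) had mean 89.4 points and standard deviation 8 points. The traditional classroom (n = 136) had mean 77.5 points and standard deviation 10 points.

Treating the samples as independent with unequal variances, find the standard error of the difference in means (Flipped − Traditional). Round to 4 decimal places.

1.0092

Per-group SEs: s₁/√n₁ = 8/√226 = 0.5322, s₂/√n₂ = 10/√136 = 0.8575.
Unpooled SE of the difference: √(0.28323684 + 0.73530625) = 1.0092.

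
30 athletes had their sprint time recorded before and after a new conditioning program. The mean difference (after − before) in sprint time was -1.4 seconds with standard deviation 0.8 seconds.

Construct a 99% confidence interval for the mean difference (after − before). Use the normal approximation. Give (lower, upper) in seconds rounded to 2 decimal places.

Paired design: SE = s_d/√n = 0.8/√30 = 0.1461.
z* = 2.576; margin of error = 2.576 × 0.1461 = 0.3764.
-1.4 ± 0.3764 → (-1.78, -1.02).

(-1.78, -1.02)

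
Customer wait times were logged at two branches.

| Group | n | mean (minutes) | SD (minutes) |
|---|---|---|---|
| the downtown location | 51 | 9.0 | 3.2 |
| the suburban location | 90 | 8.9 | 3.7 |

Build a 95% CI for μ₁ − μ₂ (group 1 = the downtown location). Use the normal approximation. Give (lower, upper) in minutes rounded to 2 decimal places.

Per-group SEs: s₁/√n₁ = 3.2/√51 = 0.4481, s₂/√n₂ = 3.7/√90 = 0.3900.
Unpooled SE of the difference: √(0.20079361 + 0.1521) = 0.5940.
Margin of error = z* · SE = 1.960 × 0.5940 = 1.1642.
x̄₁ − x̄₂ = 9.0 − 8.9 = 0.1000.
CI: 0.1000 ± 1.1642 = (-1.06, 1.26).

(-1.06, 1.26)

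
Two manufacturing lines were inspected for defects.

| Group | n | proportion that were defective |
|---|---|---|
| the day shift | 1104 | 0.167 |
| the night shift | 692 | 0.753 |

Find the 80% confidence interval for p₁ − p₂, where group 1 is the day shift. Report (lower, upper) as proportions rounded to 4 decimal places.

SE₁ = √(p̂₁(1−p̂₁)/n₁) = √(0.1670·0.8330/1104) = 0.01123; SE₂ = √(0.7530·0.2470/692) = 0.01639.
Independent samples: SE of the difference = √(SE₁² + SE₂²) = √(0.0001261129 + 0.0002686321) = 0.01987.
z* for 80% confidence is 1.282, so the margin of error is 1.282 × 0.01987 = 0.02547.
Point estimate p̂₁ − p̂₂ = 0.1670 − 0.7530 = -0.5860.
-0.5860 ± 0.02547 → (-0.6115, -0.5605).

(-0.6115, -0.5605)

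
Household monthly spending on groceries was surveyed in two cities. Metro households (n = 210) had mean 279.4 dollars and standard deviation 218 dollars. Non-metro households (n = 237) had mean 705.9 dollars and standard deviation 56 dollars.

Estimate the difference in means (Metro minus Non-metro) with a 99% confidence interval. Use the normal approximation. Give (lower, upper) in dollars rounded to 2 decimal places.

Per-group SEs: s₁/√n₁ = 218/√210 = 15.0434, s₂/√n₂ = 56/√237 = 3.6376.
Unpooled SE of the difference: √(226.30388356 + 13.23213376) = 15.4770.
Margin of error = z* · SE = 2.576 × 15.4770 = 39.8688.
x̄₁ − x̄₂ = 279.4 − 705.9 = -426.5000.
CI: -426.5000 ± 39.8688 = (-466.37, -386.63).

(-466.37, -386.63)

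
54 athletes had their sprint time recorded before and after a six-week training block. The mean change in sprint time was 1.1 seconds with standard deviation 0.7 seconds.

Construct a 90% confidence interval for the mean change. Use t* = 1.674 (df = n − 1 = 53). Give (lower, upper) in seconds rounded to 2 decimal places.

Paired design: SE = s_d/√n = 0.7/√54 = 0.0953.
t* = 1.674; margin of error = 1.674 × 0.0953 = 0.1595.
1.1 ± 0.1595 → (0.94, 1.26).

(0.94, 1.26)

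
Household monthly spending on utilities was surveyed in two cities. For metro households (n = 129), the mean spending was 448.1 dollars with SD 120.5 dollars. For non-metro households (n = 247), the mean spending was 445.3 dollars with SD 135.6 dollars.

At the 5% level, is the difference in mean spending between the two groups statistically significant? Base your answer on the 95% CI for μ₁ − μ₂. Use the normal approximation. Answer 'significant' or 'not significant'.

not significant

Per-group SEs: s₁/√n₁ = 120.5/√129 = 10.6094, s₂/√n₂ = 135.6/√247 = 8.6280.
Unpooled SE of the difference: √(112.55936836 + 74.442384) = 13.6749.
Margin of error = z* · SE = 1.960 × 13.6749 = 26.8028.
x̄₁ − x̄₂ = 448.1 − 445.3 = 2.8000.
CI: 2.8000 ± 26.8028 = (-24.0028, 29.6028).
The interval (-24.0028, 29.6028) contains 0, so the difference is not significant.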